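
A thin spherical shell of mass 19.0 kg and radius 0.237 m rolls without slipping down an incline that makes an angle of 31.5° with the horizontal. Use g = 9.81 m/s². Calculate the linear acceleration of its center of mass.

a ≈ 3.08 m/s²

Translation along the incline: Mg sinθ − f = Ma.
Rotation about the center: fR = Iα with I = (2/3)MR². No-slip gives a = αR, so f = (I/R²)a = (2/3)M a.
Substituting: Mg sinθ = (1 + 0.6667)Ma, so a = g sinθ/(1 + 0.6667) = (9.81) sin 31.5° / 1.667 = 3.075 m/s².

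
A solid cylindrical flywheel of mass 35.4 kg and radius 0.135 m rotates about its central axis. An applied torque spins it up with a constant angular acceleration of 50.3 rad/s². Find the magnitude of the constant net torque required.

τ ≈ 16.2 N·m

I = ½MR² = (1/2)(35.4)(0.135)² = 0.3226 kg·m².
τ = Iα = (0.3226)(50.30) = 16.23 N·m.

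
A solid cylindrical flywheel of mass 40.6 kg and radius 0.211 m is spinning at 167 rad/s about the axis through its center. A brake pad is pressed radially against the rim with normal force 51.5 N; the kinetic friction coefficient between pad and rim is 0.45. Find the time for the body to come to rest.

I = ½MR² = (1/2)(40.6)(0.211)² = 0.9038 kg·m².
Friction force f = μN = (0.45)(51.5) = 23.18 N at the rim; torque magnitude τ = fR = 4.890 N·m, opposing ω.
|α| = τ/I = 4.890/0.9038 = 5.411 rad/s² (deceleration).
0 = ω₀ − |α|t ⇒ t = ω₀/|α| = 167/5.411 = 30.87 s.

t ≈ 30.9 s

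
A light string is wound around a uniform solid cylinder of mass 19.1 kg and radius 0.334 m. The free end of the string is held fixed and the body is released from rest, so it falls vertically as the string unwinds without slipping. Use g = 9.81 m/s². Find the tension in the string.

Translation: Mg − T = Ma. Rotation about the center: TR = Iα with I = ½MR².
With a = αR: T = (I/R²)a = (1/2)M a, so Mg = (1 + 0.5000)Ma.
a = g/(1 + 0.5000) = 9.81/1.500 = 6.540 m/s².
T = 0.5000·M·a = (0.5000)(19.1)(6.540) = 62.46 N.

T ≈ 62.5 N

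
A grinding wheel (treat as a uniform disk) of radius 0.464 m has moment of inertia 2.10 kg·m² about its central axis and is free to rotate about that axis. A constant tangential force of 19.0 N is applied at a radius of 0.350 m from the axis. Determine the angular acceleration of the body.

α ≈ 3.17 rad/s²

τ = F·r = (19.0)(0.350) = 6.650 N·m.
From τ = Iα: α = 6.650/2.100 = 3.167 rad/s².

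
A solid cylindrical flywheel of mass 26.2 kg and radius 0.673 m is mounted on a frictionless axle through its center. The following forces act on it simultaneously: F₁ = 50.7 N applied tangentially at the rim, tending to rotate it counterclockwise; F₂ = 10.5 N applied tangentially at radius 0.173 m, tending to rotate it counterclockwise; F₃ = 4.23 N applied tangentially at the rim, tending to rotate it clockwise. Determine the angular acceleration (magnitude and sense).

α ≈ 5.58 rad/s², counterclockwise

I = ½MR² = (1/2)(26.2)(0.673)² = 5.933 kg·m².
Taking counterclockwise as positive: τ₁ = +(50.7)(0.673) = +34.12 N·m; τ₂ = +(10.5)(0.173) = +1.816 N·m; τ₃ = −(4.23)(0.673) = −2.847 N·m.
Net torque τ = 33.09 N·m.
α = τ/I = 33.09/5.933 = 5.577 rad/s².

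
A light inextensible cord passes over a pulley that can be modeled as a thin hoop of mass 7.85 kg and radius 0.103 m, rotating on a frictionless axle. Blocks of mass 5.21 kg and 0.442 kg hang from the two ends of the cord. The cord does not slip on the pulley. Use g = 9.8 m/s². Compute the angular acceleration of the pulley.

α ≈ 33.6 rad/s²

I = MR² = (7.85)(0.103)² = 0.08328 kg·m².
Heavier block: m₁g − T₁ = m₁a. Lighter block: T₂ − m₂g = m₂a.
Pulley: (T₁ − T₂)R = Iα = I(a/R), so T₁ − T₂ = (I/R²)a = 1·M_p a = 7.850·a.
Adding the three: (m₁ − m₂)g = (m₁ + m₂ + 7.850)a, so a = (5.21 − 0.442)(9.8)/(5.21 + 0.442 + 7.850) = 3.461 m/s².
α = a/R = 3.461/0.103 = 33.60 rad/s².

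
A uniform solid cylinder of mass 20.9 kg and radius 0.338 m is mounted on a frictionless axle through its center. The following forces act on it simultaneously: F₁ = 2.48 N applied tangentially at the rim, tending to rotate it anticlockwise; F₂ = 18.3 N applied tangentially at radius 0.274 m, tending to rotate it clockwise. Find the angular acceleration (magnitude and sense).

I = ½MR² = (1/2)(20.9)(0.338)² = 1.194 kg·m².
Taking anticlockwise as positive: τ₁ = +(2.48)(0.338) = +0.8382 N·m; τ₂ = −(18.3)(0.274) = −5.014 N·m.
Net torque τ = -4.176 N·m.
α = τ/I = -4.176/1.194 = -3.498 rad/s².

α ≈ 3.50 rad/s², clockwise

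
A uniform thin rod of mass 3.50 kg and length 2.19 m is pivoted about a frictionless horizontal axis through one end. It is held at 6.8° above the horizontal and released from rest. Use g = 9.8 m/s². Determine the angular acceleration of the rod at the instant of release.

α ≈ 6.67 rad/s²

About the pivot, I = (1/3)ML² = (1/3)(3.50)(2.19)² = 5.595 kg·m².
The weight acts at the center, a distance L/2 = 1.095 m from the pivot; τ = Mg(L/2) cos 6.8° = 37.29 N·m.
α = τ/I = 37.29/5.595 = 6.665 rad/s².
(Equivalently α = (3g/(2L)) cos 6.8° = 6.665 rad/s².)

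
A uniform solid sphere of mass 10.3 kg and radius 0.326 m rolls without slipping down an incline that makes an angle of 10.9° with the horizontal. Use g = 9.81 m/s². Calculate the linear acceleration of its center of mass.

a ≈ 1.33 m/s²

Translation along the incline: Mg sinθ − f = Ma.
Rotation about the center: fR = Iα with I = (2/5)MR². No-slip gives a = αR, so f = (I/R²)a = (2/5)M a.
Substituting: Mg sinθ = (1 + 0.4000)Ma, so a = g sinθ/(1 + 0.4000) = (9.81) sin 10.9° / 1.400 = 1.325 m/s².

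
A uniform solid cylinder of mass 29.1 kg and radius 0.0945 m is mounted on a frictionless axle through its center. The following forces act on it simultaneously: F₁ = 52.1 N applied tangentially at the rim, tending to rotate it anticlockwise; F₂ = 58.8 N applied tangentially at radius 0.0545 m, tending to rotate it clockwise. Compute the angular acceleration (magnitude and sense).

α ≈ 13.2 rad/s², anticlockwise

I = ½MR² = (1/2)(29.1)(0.0945)² = 0.1299 kg·m².
Taking anticlockwise as positive: τ₁ = +(52.1)(0.0945) = +4.923 N·m; τ₂ = −(58.8)(0.0545) = −3.205 N·m.
Net torque τ = 1.719 N·m.
α = τ/I = 1.719/0.1299 = 13.23 rad/s².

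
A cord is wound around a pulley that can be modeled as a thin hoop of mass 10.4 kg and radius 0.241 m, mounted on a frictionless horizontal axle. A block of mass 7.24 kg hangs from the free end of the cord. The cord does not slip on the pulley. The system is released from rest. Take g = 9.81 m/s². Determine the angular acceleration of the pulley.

I = MR² = (10.4)(0.241)² = 0.6040 kg·m².
Block: mg − T = ma. Pulley: TR = Iα. No-slip: a = αR, so T = (I/R²)a = 10.40·a.
Then mg = (m + 10.40)a, so a = (7.24)(9.81)/(7.24 + 10.40) = 4.026 m/s².
α = a/R = 4.026/0.241 = 16.71 rad/s².

α ≈ 16.7 rad/s²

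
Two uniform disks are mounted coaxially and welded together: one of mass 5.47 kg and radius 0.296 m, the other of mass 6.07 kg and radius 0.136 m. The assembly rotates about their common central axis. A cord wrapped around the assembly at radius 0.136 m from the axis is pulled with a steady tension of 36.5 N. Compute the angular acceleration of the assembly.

I = ½M₁R₁² + ½M₂R₂² = ½(5.47)(0.296)² + ½(6.07)(0.136)² = 0.2958 kg·m².
τ = F r = (36.5)(0.136) = 4.964 N·m.
α = τ/I = 4.964/0.2958 = 16.78 rad/s².

α ≈ 16.8 rad/s²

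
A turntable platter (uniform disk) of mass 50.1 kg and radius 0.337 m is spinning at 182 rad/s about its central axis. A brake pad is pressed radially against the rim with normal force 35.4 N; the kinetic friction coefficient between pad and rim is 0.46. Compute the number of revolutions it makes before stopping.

I = ½MR² = (1/2)(50.1)(0.337)² = 2.845 kg·m².
Friction force f = μN = (0.46)(35.4) = 16.28 N at the rim; torque magnitude τ = fR = 5.488 N·m, opposing ω.
|α| = τ/I = 5.488/2.845 = 1.929 rad/s² (deceleration).
ω² = ω₀² − 2|α|θ with ω = 0 ⇒ θ = ω₀²/(2|α|) = 8586 rad = 1366 rev.

≈ 1370 revolutions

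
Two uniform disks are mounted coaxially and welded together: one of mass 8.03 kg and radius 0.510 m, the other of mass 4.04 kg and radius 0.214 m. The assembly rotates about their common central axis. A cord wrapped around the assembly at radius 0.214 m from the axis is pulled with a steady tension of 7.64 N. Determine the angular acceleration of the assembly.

I = ½M₁R₁² + ½M₂R₂² = ½(8.03)(0.510)² + ½(4.04)(0.214)² = 1.137 kg·m².
τ = F r = (7.64)(0.214) = 1.635 N·m.
α = τ/I = 1.635/1.137 = 1.438 rad/s².

α ≈ 1.44 rad/s²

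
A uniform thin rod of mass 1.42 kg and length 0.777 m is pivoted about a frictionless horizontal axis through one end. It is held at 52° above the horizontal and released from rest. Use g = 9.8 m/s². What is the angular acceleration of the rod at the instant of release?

α ≈ 11.6 rad/s²

About the pivot, I = (1/3)ML² = (1/3)(1.42)(0.777)² = 0.2858 kg·m².
The weight acts at the center, a distance L/2 = 0.3885 m from the pivot; τ = Mg(L/2) cos 52° = 3.328 N·m.
α = τ/I = 3.328/0.2858 = 11.65 rad/s².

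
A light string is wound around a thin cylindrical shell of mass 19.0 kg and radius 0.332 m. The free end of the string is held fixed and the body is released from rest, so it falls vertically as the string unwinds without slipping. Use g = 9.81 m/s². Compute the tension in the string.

T ≈ 93.2 N

Translation: Mg − T = Ma. Rotation about the center: TR = Iα with I = MR².
With a = αR: T = (I/R²)a = M a, so Mg = (1 + 1.000)Ma.
a = g/(1 + 1.000) = 9.81/2.000 = 4.905 m/s².
T = 1.000·M·a = (1.000)(19.0)(4.905) = 93.20 N.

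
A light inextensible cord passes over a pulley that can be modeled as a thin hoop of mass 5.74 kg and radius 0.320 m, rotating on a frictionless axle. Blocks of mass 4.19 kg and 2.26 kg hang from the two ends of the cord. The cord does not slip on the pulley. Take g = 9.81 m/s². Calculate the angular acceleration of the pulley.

I = MR² = (5.74)(0.320)² = 0.5878 kg·m².
Heavier block: m₁g − T₁ = m₁a. Lighter block: T₂ − m₂g = m₂a.
Pulley: (T₁ − T₂)R = Iα = I(a/R), so T₁ − T₂ = (I/R²)a = 1·M_p a = 5.740·a.
Adding the three: (m₁ − m₂)g = (m₁ + m₂ + 5.740)a, so a = (4.19 − 2.26)(9.81)/(4.19 + 2.26 + 5.740) = 1.553 m/s².
α = a/R = 1.553/0.320 = 4.854 rad/s².

α ≈ 4.85 rad/s²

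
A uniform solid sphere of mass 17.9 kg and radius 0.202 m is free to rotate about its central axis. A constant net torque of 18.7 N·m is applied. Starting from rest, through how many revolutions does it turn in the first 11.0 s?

I = (2/5)MR² = (2/5)(17.9)(0.202)² = 0.2922 kg·m².
α = τ/I = 18.7/0.2922 = 64.01 rad/s².
θ = ½αt² = ½(64.01)(11.0)² = 3872 rad.
Revolutions = θ/(2π) = 616.3.

≈ 616 revolutions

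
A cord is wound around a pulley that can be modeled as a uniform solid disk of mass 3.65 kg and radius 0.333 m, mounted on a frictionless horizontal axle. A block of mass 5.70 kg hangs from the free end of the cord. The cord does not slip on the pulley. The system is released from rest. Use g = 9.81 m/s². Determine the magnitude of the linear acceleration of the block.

I = ½MR² = (1/2)(3.65)(0.333)² = 0.2024 kg·m².
Block: mg − T = ma. Pulley: TR = Iα. No-slip: a = αR, so T = (I/R²)a = 1.825·a.
Then mg = (m + 1.825)a, so a = (5.70)(9.81)/(5.70 + 1.825) = 7.431 m/s².

a ≈ 7.43 m/s²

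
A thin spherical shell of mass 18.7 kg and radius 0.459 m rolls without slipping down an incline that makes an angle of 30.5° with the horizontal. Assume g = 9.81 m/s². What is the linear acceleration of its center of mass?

a ≈ 2.99 m/s²

Translation along the incline: Mg sinθ − f = Ma.
Rotation about the center: fR = Iα with I = (2/3)MR². No-slip gives a = αR, so f = (I/R²)a = (2/3)M a.
Substituting: Mg sinθ = (1 + 0.6667)Ma, so a = g sinθ/(1 + 0.6667) = (9.81) sin 30.5° / 1.667 = 2.987 m/s².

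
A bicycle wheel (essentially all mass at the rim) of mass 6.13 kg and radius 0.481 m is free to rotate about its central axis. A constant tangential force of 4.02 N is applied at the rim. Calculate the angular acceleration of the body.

I = MR² = (6.13)(0.481)² = 1.418 kg·m².
τ = F R = (4.02)(0.481) = 1.934 N·m.
From τ = Iα: α = 1.934/1.418 = 1.363 rad/s².

α ≈ 1.36 rad/s²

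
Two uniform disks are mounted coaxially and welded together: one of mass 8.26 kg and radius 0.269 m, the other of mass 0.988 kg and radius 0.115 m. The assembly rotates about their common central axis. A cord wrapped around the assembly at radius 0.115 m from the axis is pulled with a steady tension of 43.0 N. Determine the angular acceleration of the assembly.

I = ½M₁R₁² + ½M₂R₂² = ½(8.26)(0.269)² + ½(0.988)(0.115)² = 0.3054 kg·m².
τ = F r = (43.0)(0.115) = 4.945 N·m.
α = τ/I = 4.945/0.3054 = 16.19 rad/s².

α ≈ 16.2 rad/s²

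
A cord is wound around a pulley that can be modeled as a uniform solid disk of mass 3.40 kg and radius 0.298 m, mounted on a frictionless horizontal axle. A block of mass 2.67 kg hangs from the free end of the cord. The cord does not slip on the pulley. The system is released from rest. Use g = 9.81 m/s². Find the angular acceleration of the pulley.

α ≈ 20.1 rad/s²

I = ½MR² = (1/2)(3.40)(0.298)² = 0.1510 kg·m².
Block: mg − T = ma. Pulley: TR = Iα. No-slip: a = αR, so T = (I/R²)a = 1.700·a.
Then mg = (m + 1.700)a, so a = (2.67)(9.81)/(2.67 + 1.700) = 5.994 m/s².
α = a/R = 5.994/0.298 = 20.11 rad/s².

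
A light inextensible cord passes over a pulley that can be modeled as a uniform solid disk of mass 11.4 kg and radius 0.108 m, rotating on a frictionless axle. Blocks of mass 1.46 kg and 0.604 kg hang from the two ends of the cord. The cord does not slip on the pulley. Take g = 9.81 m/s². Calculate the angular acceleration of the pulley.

α ≈ 10.0 rad/s²

I = ½MR² = (1/2)(11.4)(0.108)² = 0.06648 kg·m².
Heavier block: m₁g − T₁ = m₁a. Lighter block: T₂ − m₂g = m₂a.
Pulley: (T₁ − T₂)R = Iα = I(a/R), so T₁ − T₂ = (I/R²)a = (1/2)M_p a = 5.700·a.
Adding the three: (m₁ − m₂)g = (m₁ + m₂ + 5.700)a, so a = (1.46 − 0.604)(9.81)/(1.46 + 0.604 + 5.700) = 1.082 m/s².
α = a/R = 1.082/0.108 = 10.01 rad/s².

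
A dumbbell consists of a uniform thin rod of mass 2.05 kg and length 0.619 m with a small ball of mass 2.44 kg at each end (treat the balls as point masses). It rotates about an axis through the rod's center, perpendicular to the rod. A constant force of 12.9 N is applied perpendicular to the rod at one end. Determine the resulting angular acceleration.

α ≈ 7.49 rad/s²

I_rod = (1/12)ML² = (1/12)(2.05)(0.619)² = 0.06546 kg·m².
I_balls = 2·m·(L/2)² = 2(2.44)(0.3095)² = 0.4675 kg·m².
Total I = 0.5329 kg·m².
τ = F·(L/2) = (12.9)(0.309) = 3.993 N·m.
α = τ/I = 3.993/0.5329 = 7.492 rad/s².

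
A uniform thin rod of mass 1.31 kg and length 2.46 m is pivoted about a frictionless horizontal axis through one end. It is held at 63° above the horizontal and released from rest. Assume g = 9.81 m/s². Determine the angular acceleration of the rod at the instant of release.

α ≈ 2.72 rad/s²

About the pivot, I = (1/3)ML² = (1/3)(1.31)(2.46)² = 2.643 kg·m².
The weight acts at the center, a distance L/2 = 1.230 m from the pivot; τ = Mg(L/2) cos 63° = 7.176 N·m.
α = τ/I = 7.176/2.643 = 2.716 rad/s².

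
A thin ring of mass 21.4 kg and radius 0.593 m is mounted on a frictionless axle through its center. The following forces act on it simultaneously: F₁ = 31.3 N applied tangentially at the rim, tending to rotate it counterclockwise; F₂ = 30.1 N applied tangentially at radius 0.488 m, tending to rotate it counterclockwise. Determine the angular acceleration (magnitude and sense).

I = MR² = (21.4)(0.593)² = 7.525 kg·m².
Taking counterclockwise as positive: τ₁ = +(31.3)(0.593) = +18.56 N·m; τ₂ = +(30.1)(0.488) = +14.69 N·m.
Net torque τ = 33.25 N·m.
α = τ/I = 33.25/7.525 = 4.418 rad/s².

α ≈ 4.42 rad/s², counterclockwise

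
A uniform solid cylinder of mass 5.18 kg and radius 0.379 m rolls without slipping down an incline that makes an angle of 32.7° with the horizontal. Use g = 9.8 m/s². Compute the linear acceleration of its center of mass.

a ≈ 3.53 m/s²

Translation along the incline: Mg sinθ − f = Ma.
Rotation about the center: fR = Iα with I = ½MR². No-slip gives a = αR, so f = (I/R²)a = (1/2)M a.
Substituting: Mg sinθ = (1 + 0.5000)Ma, so a = g sinθ/(1 + 0.5000) = (9.8) sin 32.7° / 1.500 = 3.530 m/s².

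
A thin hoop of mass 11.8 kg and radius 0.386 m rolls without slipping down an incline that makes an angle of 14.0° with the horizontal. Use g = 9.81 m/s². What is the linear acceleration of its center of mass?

Translation along the incline: Mg sinθ − f = Ma.
Rotation about the center: fR = Iα with I = MR². No-slip gives a = αR, so f = (I/R²)a = M a.
Substituting: Mg sinθ = (1 + 1.000)Ma, so a = g sinθ/(1 + 1.000) = (9.81) sin 14.0° / 2.000 = 1.187 m/s².

a ≈ 1.19 m/s²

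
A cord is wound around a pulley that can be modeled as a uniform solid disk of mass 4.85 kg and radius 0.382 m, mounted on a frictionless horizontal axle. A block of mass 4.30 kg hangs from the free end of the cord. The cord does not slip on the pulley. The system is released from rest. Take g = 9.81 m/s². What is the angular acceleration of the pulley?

I = ½MR² = (1/2)(4.85)(0.382)² = 0.3539 kg·m².
Block: mg − T = ma. Pulley: TR = Iα. No-slip: a = αR, so T = (I/R²)a = 2.425·a.
Then mg = (m + 2.425)a, so a = (4.30)(9.81)/(4.30 + 2.425) = 6.273 m/s².
α = a/R = 6.273/0.382 = 16.42 rad/s².

α ≈ 16.4 rad/s²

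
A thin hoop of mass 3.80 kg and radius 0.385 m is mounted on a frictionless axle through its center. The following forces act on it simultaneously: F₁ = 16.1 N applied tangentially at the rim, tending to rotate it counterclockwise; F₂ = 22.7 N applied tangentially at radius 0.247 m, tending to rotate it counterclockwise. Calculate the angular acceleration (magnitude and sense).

I = MR² = (3.80)(0.385)² = 0.5633 kg·m².
Taking counterclockwise as positive: τ₁ = +(16.1)(0.385) = +6.199 N·m; τ₂ = +(22.7)(0.247) = +5.607 N·m.
Net torque τ = 11.81 N·m.
α = τ/I = 11.81/0.5633 = 20.96 rad/s².

α ≈ 21.0 rad/s², counterclockwise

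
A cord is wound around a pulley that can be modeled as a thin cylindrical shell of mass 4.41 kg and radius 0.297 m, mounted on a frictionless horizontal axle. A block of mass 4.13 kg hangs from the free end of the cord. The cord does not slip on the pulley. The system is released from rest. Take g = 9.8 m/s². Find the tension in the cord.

T ≈ 20.9 N

I = MR² = (4.41)(0.297)² = 0.3890 kg·m².
Block: mg − T = ma. Pulley: TR = Iα. No-slip: a = αR, so T = (I/R²)a = 4.410·a.
Then mg = (m + 4.410)a, so a = (4.13)(9.8)/(4.13 + 4.410) = 4.739 m/s².
T = 4.410·a = 20.90 N.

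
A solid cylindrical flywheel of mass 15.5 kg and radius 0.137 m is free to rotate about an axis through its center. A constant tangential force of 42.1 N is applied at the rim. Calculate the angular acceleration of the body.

α ≈ 39.7 rad/s²

I = ½MR² = (1/2)(15.5)(0.137)² = 0.1455 kg·m².
τ = F R = (42.1)(0.137) = 5.768 N·m.
Newton's second law for rotation, τ = Iα, gives α = τ/I = 5.768/0.1455 = 39.65 rad/s².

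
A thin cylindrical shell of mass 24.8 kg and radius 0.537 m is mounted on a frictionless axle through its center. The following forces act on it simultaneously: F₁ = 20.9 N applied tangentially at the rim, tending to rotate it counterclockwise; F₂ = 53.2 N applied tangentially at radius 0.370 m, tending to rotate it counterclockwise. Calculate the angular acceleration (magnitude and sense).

α ≈ 4.32 rad/s², counterclockwise

I = MR² = (24.8)(0.537)² = 7.152 kg·m².
Taking counterclockwise as positive: τ₁ = +(20.9)(0.537) = +11.22 N·m; τ₂ = +(53.2)(0.370) = +19.68 N·m.
Net torque τ = 30.91 N·m.
α = τ/I = 30.91/7.152 = 4.322 rad/s².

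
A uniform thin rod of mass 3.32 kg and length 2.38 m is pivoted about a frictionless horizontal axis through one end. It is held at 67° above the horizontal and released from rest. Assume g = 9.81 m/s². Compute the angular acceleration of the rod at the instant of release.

About the pivot, I = (1/3)ML² = (1/3)(3.32)(2.38)² = 6.269 kg·m².
The weight acts at the center, a distance L/2 = 1.190 m from the pivot; τ = Mg(L/2) cos 67° = 15.14 N·m.
α = τ/I = 15.14/6.269 = 2.416 rad/s².

α ≈ 2.42 rad/s²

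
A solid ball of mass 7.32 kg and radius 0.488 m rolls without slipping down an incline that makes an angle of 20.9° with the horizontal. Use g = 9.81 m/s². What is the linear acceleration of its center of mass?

a ≈ 2.50 m/s²

Translation along the incline: Mg sinθ − f = Ma.
Rotation about the center: fR = Iα with I = (2/5)MR². No-slip gives a = αR, so f = (I/R²)a = (2/5)M a.
Substituting: Mg sinθ = (1 + 0.4000)Ma, so a = g sinθ/(1 + 0.4000) = (9.81) sin 20.9° / 1.400 = 2.500 m/s².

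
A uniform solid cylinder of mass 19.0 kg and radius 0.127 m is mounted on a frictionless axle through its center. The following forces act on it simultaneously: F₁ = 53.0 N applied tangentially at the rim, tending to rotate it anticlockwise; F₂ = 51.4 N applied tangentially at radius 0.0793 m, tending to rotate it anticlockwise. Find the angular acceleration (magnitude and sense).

α ≈ 70.5 rad/s², anticlockwise

I = ½MR² = (1/2)(19.0)(0.127)² = 0.1532 kg·m².
Taking anticlockwise as positive: τ₁ = +(53.0)(0.127) = +6.731 N·m; τ₂ = +(51.4)(0.0793) = +4.076 N·m.
Net torque τ = 10.81 N·m.
α = τ/I = 10.81/0.1532 = 70.53 rad/s².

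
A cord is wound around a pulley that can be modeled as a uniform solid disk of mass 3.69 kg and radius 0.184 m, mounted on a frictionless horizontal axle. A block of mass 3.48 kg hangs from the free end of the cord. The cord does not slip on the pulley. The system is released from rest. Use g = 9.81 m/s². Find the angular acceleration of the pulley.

α ≈ 34.8 rad/s²

I = ½MR² = (1/2)(3.69)(0.184)² = 0.06246 kg·m².
Block: mg − T = ma. Pulley: TR = Iα. No-slip: a = αR, so T = (I/R²)a = 1.845·a.
Then mg = (m + 1.845)a, so a = (3.48)(9.81)/(3.48 + 1.845) = 6.411 m/s².
α = a/R = 6.411/0.184 = 34.84 rad/s².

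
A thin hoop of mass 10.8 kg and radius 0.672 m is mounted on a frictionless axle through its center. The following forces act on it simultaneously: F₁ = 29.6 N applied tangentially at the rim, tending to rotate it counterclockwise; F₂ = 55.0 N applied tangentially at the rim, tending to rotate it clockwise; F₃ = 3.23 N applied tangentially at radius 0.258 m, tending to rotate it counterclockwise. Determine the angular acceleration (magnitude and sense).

I = MR² = (10.8)(0.672)² = 4.877 kg·m².
Taking counterclockwise as positive: τ₁ = +(29.6)(0.672) = +19.89 N·m; τ₂ = −(55.0)(0.672) = −36.96 N·m; τ₃ = +(3.23)(0.258) = +0.8333 N·m.
Net torque τ = -16.24 N·m.
α = τ/I = -16.24/4.877 = -3.329 rad/s².

α ≈ 3.33 rad/s², clockwise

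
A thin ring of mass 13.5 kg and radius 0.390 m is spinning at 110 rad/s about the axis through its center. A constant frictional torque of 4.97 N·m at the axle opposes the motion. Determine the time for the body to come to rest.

t ≈ 45.4 s

I = MR² = (13.5)(0.390)² = 2.053 kg·m².
The net torque has magnitude 4.97 N·m, opposing ω.
|α| = τ/I = 4.970/2.053 = 2.420 rad/s² (deceleration).
0 = ω₀ − |α|t ⇒ t = ω₀/|α| = 110/2.420 = 45.45 s.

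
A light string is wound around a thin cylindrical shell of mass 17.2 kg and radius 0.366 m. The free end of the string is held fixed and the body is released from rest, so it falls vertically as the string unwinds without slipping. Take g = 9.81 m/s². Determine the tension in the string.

Translation: Mg − T = Ma. Rotation about the center: TR = Iα with I = MR².
With a = αR: T = (I/R²)a = M a, so Mg = (1 + 1.000)Ma.
a = g/(1 + 1.000) = 9.81/2.000 = 4.905 m/s².
T = 1.000·M·a = (1.000)(17.2)(4.905) = 84.37 N.

T ≈ 84.4 N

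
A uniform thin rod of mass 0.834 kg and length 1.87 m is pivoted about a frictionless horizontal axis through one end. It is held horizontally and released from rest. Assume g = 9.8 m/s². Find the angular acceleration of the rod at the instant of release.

About the pivot, I = (1/3)ML² = (1/3)(0.834)(1.87)² = 0.9721 kg·m².
The weight acts at the center, a distance L/2 = 0.9350 m from the pivot; τ = Mg(L/2) = 7.642 N·m.
α = τ/I = 7.642/0.9721 = 7.861 rad/s².
(Equivalently α = (3g/(2L)) = 7.861 rad/s².)

α ≈ 7.86 rad/s²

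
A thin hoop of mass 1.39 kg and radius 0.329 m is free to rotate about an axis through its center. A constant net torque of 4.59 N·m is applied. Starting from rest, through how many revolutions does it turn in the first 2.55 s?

I = MR² = (1.39)(0.329)² = 0.1505 kg·m².
α = τ/I = 4.59/0.1505 = 30.51 rad/s².
θ = ½αt² = ½(30.51)(2.55)² = 99.19 rad.
Revolutions = θ/(2π) = 15.79.

≈ 15.8 revolutions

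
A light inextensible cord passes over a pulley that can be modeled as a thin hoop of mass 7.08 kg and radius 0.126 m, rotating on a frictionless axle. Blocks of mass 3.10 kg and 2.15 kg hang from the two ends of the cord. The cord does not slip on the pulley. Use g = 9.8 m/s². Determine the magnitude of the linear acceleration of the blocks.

a ≈ 0.755 m/s²

I = MR² = (7.08)(0.126)² = 0.1124 kg·m².
Heavier block: m₁g − T₁ = m₁a. Lighter block: T₂ − m₂g = m₂a.
Pulley: (T₁ − T₂)R = Iα = I(a/R), so T₁ − T₂ = (I/R²)a = 1·M_p a = 7.080·a.
Adding the three: (m₁ − m₂)g = (m₁ + m₂ + 7.080)a, so a = (3.10 − 2.15)(9.8)/(3.10 + 2.15 + 7.080) = 0.7551 m/s².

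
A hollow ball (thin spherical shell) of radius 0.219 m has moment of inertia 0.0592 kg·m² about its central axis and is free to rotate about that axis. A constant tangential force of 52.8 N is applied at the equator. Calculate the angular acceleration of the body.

τ = F R = (52.8)(0.219) = 11.56 N·m.
Newton's second law for rotation, τ = Iα, gives α = τ/I = 11.56/0.05920 = 195.3 rad/s².

α ≈ 195 rad/s²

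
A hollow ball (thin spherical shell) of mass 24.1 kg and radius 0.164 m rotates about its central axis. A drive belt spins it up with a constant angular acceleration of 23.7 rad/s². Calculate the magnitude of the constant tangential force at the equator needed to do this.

I = (2/3)MR² = (2/3)(24.1)(0.164)² = 0.4321 kg·m².
The required torque is τ = Iα = (0.4321)(23.70) = 10.24 N·m.
A tangential force at the equator gives τ = FR, so F = τ/R = 10.24/0.164 = 62.45 N.

F ≈ 62.4 N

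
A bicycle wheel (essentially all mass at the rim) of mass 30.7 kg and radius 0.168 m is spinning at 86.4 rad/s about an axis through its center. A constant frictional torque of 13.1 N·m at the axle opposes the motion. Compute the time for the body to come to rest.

t ≈ 5.71 s

I = MR² = (30.7)(0.168)² = 0.8665 kg·m².
The net torque has magnitude 13.1 N·m, opposing ω.
|α| = τ/I = 13.10/0.8665 = 15.12 rad/s² (deceleration).
0 = ω₀ − |α|t ⇒ t = ω₀/|α| = 86.4/15.12 = 5.715 s.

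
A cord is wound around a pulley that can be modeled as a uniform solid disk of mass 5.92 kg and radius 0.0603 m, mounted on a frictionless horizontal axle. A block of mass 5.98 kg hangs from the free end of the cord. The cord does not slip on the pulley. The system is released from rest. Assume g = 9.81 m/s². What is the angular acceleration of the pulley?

α ≈ 109 rad/s²

I = ½MR² = (1/2)(5.92)(0.0603)² = 0.01076 kg·m².
Block: mg − T = ma. Pulley: TR = Iα. No-slip: a = αR, so T = (I/R²)a = 2.960·a.
Then mg = (m + 2.960)a, so a = (5.98)(9.81)/(5.98 + 2.960) = 6.562 m/s².
α = a/R = 6.562/0.0603 = 108.8 rad/s².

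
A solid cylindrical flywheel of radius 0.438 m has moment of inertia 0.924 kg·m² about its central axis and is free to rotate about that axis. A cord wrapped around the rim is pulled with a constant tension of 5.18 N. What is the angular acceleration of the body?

τ = F R = (5.18)(0.438) = 2.269 N·m.
Newton's second law for rotation, τ = Iα, gives α = τ/I = 2.269/0.9240 = 2.455 rad/s².

α ≈ 2.46 rad/s²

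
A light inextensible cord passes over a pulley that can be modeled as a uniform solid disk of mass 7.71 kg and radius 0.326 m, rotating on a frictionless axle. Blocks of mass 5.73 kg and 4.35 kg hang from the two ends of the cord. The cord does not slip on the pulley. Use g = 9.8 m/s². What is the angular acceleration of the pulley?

α ≈ 2.98 rad/s²

I = ½MR² = (1/2)(7.71)(0.326)² = 0.4097 kg·m².
Heavier block: m₁g − T₁ = m₁a. Lighter block: T₂ − m₂g = m₂a.
Pulley: (T₁ − T₂)R = Iα = I(a/R), so T₁ − T₂ = (I/R²)a = (1/2)M_p a = 3.855·a.
Adding the three: (m₁ − m₂)g = (m₁ + m₂ + 3.855)a, so a = (5.73 − 4.35)(9.8)/(5.73 + 4.35 + 3.855) = 0.9705 m/s².
α = a/R = 0.9705/0.326 = 2.977 rad/s².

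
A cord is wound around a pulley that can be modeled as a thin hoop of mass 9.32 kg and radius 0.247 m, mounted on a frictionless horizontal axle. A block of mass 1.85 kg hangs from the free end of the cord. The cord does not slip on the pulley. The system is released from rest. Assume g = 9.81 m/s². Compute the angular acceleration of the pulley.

I = MR² = (9.32)(0.247)² = 0.5686 kg·m².
Block: mg − T = ma. Pulley: TR = Iα. No-slip: a = αR, so T = (I/R²)a = 9.320·a.
Then mg = (m + 9.320)a, so a = (1.85)(9.81)/(1.85 + 9.320) = 1.625 m/s².
α = a/R = 1.625/0.247 = 6.578 rad/s².

α ≈ 6.58 rad/s²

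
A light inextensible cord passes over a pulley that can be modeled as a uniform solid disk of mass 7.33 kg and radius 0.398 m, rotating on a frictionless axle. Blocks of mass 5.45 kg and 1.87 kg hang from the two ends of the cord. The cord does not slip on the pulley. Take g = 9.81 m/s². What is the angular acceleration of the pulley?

I = ½MR² = (1/2)(7.33)(0.398)² = 0.5806 kg·m².
Heavier block: m₁g − T₁ = m₁a. Lighter block: T₂ − m₂g = m₂a.
Pulley: (T₁ − T₂)R = Iα = I(a/R), so T₁ − T₂ = (I/R²)a = (1/2)M_p a = 3.665·a.
Adding the three: (m₁ − m₂)g = (m₁ + m₂ + 3.665)a, so a = (5.45 − 1.87)(9.81)/(5.45 + 1.87 + 3.665) = 3.197 m/s².
α = a/R = 3.197/0.398 = 8.033 rad/s².

α ≈ 8.03 rad/s²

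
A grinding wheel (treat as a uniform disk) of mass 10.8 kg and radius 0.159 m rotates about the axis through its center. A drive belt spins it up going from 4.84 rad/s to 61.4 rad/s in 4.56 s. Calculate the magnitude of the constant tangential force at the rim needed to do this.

I = ½MR² = (1/2)(10.8)(0.159)² = 0.1365 kg·m².
α = Δω/Δt = (61.4 − 4.84)/4.56 = 12.40 rad/s².
The required torque is τ = Iα = (0.1365)(12.40) = 1.693 N·m.
A tangential force at the rim gives τ = FR, so F = τ/R = 1.693/0.159 = 10.65 N.

F ≈ 10.6 N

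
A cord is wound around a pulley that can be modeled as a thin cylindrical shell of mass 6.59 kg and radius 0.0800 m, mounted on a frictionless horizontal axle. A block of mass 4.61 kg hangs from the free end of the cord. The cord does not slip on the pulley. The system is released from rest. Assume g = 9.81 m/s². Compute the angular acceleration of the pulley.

I = MR² = (6.59)(0.0800)² = 0.04218 kg·m².
Block: mg − T = ma. Pulley: TR = Iα. No-slip: a = αR, so T = (I/R²)a = 6.590·a.
Then mg = (m + 6.590)a, so a = (4.61)(9.81)/(4.61 + 6.590) = 4.038 m/s².
α = a/R = 4.038/0.0800 = 50.47 rad/s².

α ≈ 50.5 rad/s²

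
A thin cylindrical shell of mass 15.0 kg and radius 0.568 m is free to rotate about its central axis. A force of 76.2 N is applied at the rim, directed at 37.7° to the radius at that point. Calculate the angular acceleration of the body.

I = MR² = (15.0)(0.568)² = 4.839 kg·m².
Only the tangential component produces torque: τ = F R sinθ = (76.2)(0.568) sin 37.7° = 26.47 N·m.
Newton's second law for rotation, τ = Iα, gives α = τ/I = 26.47/4.839 = 5.469 rad/s².

α ≈ 5.47 rad/s²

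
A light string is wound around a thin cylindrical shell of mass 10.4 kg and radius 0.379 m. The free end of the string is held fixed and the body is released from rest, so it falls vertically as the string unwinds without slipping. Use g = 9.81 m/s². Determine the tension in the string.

Translation: Mg − T = Ma. Rotation about the center: TR = Iα with I = MR².
With a = αR: T = (I/R²)a = M a, so Mg = (1 + 1.000)Ma.
a = g/(1 + 1.000) = 9.81/2.000 = 4.905 m/s².
T = 1.000·M·a = (1.000)(10.4)(4.905) = 51.01 N.

T ≈ 51.0 N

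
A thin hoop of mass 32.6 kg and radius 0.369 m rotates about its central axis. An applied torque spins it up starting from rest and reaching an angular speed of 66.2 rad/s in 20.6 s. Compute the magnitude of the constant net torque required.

τ ≈ 14.3 N·m

I = MR² = (32.6)(0.369)² = 4.439 kg·m².
α = Δω/Δt = (66.2 − 0)/20.6 = 3.214 rad/s².
τ = Iα = (4.439)(3.214) = 14.26 N·m.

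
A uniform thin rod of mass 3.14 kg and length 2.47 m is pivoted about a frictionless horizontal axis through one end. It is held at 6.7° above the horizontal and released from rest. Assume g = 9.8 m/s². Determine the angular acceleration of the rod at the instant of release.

α ≈ 5.91 rad/s²

About the pivot, I = (1/3)ML² = (1/3)(3.14)(2.47)² = 6.386 kg·m².
The weight acts at the center, a distance L/2 = 1.235 m from the pivot; τ = Mg(L/2) cos 6.7° = 37.74 N·m.
α = τ/I = 37.74/6.386 = 5.911 rad/s².
(Equivalently α = (3g/(2L)) cos 6.7° = 5.911 rad/s².)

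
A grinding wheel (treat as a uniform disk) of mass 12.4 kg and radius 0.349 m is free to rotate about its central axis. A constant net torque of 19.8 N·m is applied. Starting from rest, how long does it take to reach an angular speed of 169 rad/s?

I = ½MR² = (1/2)(12.4)(0.349)² = 0.7552 kg·m².
α = τ/I = 19.8/0.7552 = 26.22 rad/s².
ω = αt ⇒ t = ω/α = 169/26.22 = 6.446 s.

t ≈ 6.45 s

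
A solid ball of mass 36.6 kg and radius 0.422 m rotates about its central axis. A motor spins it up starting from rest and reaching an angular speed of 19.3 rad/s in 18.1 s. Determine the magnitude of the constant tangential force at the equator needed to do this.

I = (2/5)MR² = (2/5)(36.6)(0.422)² = 2.607 kg·m².
α = Δω/Δt = (19.3 − 0)/18.1 = 1.066 rad/s².
The required torque is τ = Iα = (2.607)(1.066) = 2.780 N·m.
A tangential force at the equator gives τ = FR, so F = τ/R = 2.780/0.422 = 6.588 N.

F ≈ 6.59 N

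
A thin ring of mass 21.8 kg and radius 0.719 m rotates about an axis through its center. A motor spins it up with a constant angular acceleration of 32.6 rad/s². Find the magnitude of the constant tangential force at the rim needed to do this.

F ≈ 511 N

I = MR² = (21.8)(0.719)² = 11.27 kg·m².
The required torque is τ = Iα = (11.27)(32.60) = 367.4 N·m.
A tangential force at the rim gives τ = FR, so F = τ/R = 367.4/0.719 = 511.0 N.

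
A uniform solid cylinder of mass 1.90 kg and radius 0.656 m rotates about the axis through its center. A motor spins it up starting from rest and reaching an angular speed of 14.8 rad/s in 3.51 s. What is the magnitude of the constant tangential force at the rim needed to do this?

F ≈ 2.63 N

I = ½MR² = (1/2)(1.90)(0.656)² = 0.4088 kg·m².
α = Δω/Δt = (14.8 − 0)/3.51 = 4.217 rad/s².
The required torque is τ = Iα = (0.4088)(4.217) = 1.724 N·m.
A tangential force at the rim gives τ = FR, so F = τ/R = 1.724/0.656 = 2.628 N.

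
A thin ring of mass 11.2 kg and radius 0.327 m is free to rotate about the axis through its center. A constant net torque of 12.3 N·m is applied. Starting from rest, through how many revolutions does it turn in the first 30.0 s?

≈ 736 revolutions

I = MR² = (11.2)(0.327)² = 1.198 kg·m².
α = τ/I = 12.3/1.198 = 10.27 rad/s².
θ = ½αt² = ½(10.27)(30.0)² = 4622 rad.
Revolutions = θ/(2π) = 735.6.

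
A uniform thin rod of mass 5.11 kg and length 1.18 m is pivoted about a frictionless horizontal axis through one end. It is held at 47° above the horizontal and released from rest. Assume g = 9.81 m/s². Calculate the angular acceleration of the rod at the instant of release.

About the pivot, I = (1/3)ML² = (1/3)(5.11)(1.18)² = 2.372 kg·m².
The weight acts at the center, a distance L/2 = 0.5900 m from the pivot; τ = Mg(L/2) cos 47° = 20.17 N·m.
α = τ/I = 20.17/2.372 = 8.505 rad/s².

α ≈ 8.50 rad/s²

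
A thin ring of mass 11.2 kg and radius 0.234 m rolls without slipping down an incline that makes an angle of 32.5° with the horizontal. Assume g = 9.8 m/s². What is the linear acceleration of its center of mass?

Translation along the incline: Mg sinθ − f = Ma.
Rotation about the center: fR = Iα with I = MR². No-slip gives a = αR, so f = (I/R²)a = M a.
Substituting: Mg sinθ = (1 + 1.000)Ma, so a = g sinθ/(1 + 1.000) = (9.8) sin 32.5° / 2.000 = 2.633 m/s².

a ≈ 2.63 m/s²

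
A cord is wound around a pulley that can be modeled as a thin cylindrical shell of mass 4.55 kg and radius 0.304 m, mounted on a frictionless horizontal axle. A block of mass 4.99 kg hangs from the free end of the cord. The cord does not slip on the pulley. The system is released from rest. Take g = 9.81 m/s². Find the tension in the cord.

I = MR² = (4.55)(0.304)² = 0.4205 kg·m².
Block: mg − T = ma. Pulley: TR = Iα. No-slip: a = αR, so T = (I/R²)a = 4.550·a.
Then mg = (m + 4.550)a, so a = (4.99)(9.81)/(4.99 + 4.550) = 5.131 m/s².
T = 4.550·a = 23.35 N.

T ≈ 23.3 N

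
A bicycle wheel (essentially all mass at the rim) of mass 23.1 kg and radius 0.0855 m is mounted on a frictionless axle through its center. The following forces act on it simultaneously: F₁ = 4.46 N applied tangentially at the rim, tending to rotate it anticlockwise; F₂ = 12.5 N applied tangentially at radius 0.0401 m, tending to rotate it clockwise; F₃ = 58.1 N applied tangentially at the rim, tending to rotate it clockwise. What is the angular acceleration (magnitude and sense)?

I = MR² = (23.1)(0.0855)² = 0.1689 kg·m².
Taking anticlockwise as positive: τ₁ = +(4.46)(0.0855) = +0.3813 N·m; τ₂ = −(12.5)(0.0401) = −0.5012 N·m; τ₃ = −(58.1)(0.0855) = −4.968 N·m.
Net torque τ = -5.087 N·m.
α = τ/I = -5.087/0.1689 = -30.13 rad/s².

α ≈ 30.1 rad/s², clockwise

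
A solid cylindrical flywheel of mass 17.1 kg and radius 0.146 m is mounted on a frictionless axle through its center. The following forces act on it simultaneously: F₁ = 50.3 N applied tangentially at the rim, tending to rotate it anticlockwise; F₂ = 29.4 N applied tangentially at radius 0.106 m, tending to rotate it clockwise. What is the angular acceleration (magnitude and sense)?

α ≈ 23.2 rad/s², anticlockwise

I = ½MR² = (1/2)(17.1)(0.146)² = 0.1823 kg·m².
Taking anticlockwise as positive: τ₁ = +(50.3)(0.146) = +7.344 N·m; τ₂ = −(29.4)(0.106) = −3.116 N·m.
Net torque τ = 4.227 N·m.
α = τ/I = 4.227/0.1823 = 23.20 rad/s².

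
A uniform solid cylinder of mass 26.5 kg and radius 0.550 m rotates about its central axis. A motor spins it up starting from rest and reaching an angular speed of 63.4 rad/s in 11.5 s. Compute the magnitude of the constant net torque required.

I = ½MR² = (1/2)(26.5)(0.550)² = 4.008 kg·m².
α = Δω/Δt = (63.4 − 0)/11.5 = 5.513 rad/s².
τ = Iα = (4.008)(5.513) = 22.10 N·m.

τ ≈ 22.1 N·m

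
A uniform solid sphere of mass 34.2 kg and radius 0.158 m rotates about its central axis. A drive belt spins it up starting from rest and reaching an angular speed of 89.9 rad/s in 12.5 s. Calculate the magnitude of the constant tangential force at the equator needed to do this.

I = (2/5)MR² = (2/5)(34.2)(0.158)² = 0.3415 kg·m².
α = Δω/Δt = (89.9 − 0)/12.5 = 7.192 rad/s².
The required torque is τ = Iα = (0.3415)(7.192) = 2.456 N·m.
A tangential force at the equator gives τ = FR, so F = τ/R = 2.456/0.158 = 15.55 N.

F ≈ 15.5 N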